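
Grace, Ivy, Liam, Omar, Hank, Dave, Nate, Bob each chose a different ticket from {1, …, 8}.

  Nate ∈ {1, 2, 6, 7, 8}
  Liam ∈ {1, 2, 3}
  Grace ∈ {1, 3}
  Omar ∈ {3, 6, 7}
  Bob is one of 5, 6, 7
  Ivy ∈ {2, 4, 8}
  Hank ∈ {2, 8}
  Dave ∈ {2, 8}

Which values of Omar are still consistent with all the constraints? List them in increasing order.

6, 7

The 8 variables draw from only 8 values {1, 2, 3, 4, 5, 6, 7, 8}, so each is used; only Ivy can be 4, hence Ivy = 4.
The 7 still-open variables together cover exactly {1, 2, 3, 5, 6, 7, 8} — 7 values for 7 variables — and 5 appears only in Bob's list, so Bob = 5.
Hank and Dave between them cover only {2, 8} — a naked pair. Remove those values from Liam, Nate.
The 2 variables Grace and Liam are confined to {1, 3}, which locks those values in; drop them from Omar, Nate.
No further eliminations apply; Omar can still be any of 6, 7.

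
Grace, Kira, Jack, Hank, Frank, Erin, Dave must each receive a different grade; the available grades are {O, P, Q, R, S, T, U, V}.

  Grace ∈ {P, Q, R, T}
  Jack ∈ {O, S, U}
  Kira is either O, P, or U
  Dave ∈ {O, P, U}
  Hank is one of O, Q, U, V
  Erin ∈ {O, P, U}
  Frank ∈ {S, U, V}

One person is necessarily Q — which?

Kira, Erin, Dave share exactly the 3 values {O, P, U}; by pigeonhole those values go to them, so strike O, P, U from Grace, Jack, Hank, Frank.
Jack has just one choice, so Jack = S. Remove S from Frank.
Frank has just one choice, so Frank = V. Eliminate V elsewhere: Hank.
So Q goes to Hank.

Hank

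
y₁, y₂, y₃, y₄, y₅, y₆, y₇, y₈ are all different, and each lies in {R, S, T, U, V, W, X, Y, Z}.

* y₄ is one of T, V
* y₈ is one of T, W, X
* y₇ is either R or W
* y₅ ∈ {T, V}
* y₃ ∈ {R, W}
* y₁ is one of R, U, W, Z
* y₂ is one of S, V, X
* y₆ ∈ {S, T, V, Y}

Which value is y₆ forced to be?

Y

y₃ and y₇ between them cover only {R, W} — a naked pair. Remove those values from y₁, y₈.
y₄ and y₅ between them cover only {T, V} — a naked pair. Remove those values from y₂, y₆, y₈.
That leaves y₈ = X. Remove X from y₂.
That leaves y₂ = S. Eliminate S elsewhere: y₆.
So y₆ = Y.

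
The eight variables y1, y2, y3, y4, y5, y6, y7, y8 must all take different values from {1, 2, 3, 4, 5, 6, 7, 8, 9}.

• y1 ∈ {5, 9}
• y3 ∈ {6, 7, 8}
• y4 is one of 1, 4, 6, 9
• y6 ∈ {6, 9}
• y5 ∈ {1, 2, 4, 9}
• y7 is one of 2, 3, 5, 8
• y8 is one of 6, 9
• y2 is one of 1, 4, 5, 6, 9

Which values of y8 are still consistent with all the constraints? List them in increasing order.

6, 9

The 2 variables y6 and y8 are confined to {6, 9}, which locks those values in; drop them from y1, y2, y3, y4, y5.
y1 has just one choice, so y1 = 5. So y2, y7 can't be 5.
y2 and y4 share exactly the 2 values {1, 4}; by pigeonhole those values go to them, so strike 1, 4 from y5.
That leaves y5 = 2. So y7 can't be 2.
No further eliminations apply; y8 can still be any of 6, 9.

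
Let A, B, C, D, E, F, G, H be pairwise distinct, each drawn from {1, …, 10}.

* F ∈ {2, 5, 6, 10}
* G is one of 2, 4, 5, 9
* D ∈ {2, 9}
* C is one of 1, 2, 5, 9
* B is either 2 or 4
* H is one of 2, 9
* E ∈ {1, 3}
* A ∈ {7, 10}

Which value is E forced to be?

3

D and H between them cover only {2, 9} — a naked pair. Remove those values from B, C, F, G.
B has just one choice, so B = 4. Eliminate 4 elsewhere: G.
G has just one choice, so G = 5. Eliminate 5 elsewhere: C, F.
C's domain is down to {1}, so C = 1. Remove 1 from E.
So E = 3.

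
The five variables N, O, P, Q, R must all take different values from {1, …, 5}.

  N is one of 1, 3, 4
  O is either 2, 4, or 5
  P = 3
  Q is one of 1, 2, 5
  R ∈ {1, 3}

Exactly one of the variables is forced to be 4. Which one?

N

P must be 3 (only option left). So N, R can't be 3.
That leaves R = 1. Eliminate 1 elsewhere: N, Q.
So 4 goes to N.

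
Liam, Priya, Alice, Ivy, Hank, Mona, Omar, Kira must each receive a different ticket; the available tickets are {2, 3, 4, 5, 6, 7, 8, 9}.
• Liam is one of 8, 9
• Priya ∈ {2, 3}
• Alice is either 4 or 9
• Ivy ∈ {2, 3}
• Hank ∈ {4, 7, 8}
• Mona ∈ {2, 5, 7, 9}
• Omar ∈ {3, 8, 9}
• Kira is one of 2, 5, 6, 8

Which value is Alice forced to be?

4

The 8 variables draw from only 8 values {2, 3, 4, 5, 6, 7, 8, 9}, so each is used; only Kira can be 6, hence Kira = 6.
Among the 7 still-open variables, 5 fits only Mona (and all 7 values in {2, 3, 4, 5, 7, 8, 9} must be used), so Mona = 5.
Among the 6 still-open variables, 7 fits only Hank (and all 6 values in {2, 3, 4, 7, 8, 9} must be used), so Hank = 7.
The 5 still-open variables together cover exactly {2, 3, 4, 8, 9} — 5 values for 5 variables — and 4 appears only in Alice's list, so Alice = 4.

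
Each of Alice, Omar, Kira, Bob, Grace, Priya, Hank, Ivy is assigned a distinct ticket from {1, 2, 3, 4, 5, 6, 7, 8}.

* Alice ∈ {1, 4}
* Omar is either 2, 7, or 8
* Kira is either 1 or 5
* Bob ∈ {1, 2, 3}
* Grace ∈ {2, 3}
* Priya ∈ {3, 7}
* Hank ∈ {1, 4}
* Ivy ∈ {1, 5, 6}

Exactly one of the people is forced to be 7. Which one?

Among the 8 variables, 6 fits only Ivy (and all 8 values in {1, 2, 3, 4, 5, 6, 7, 8} must be used), so Ivy = 6.
Among the 7 still-open variables, 5 fits only Kira (and all 7 values in {1, 2, 3, 4, 5, 7, 8} must be used), so Kira = 5.
Among the 6 still-open variables, 8 fits only Omar (and all 6 values in {1, 2, 3, 4, 7, 8} must be used), so Omar = 8.
The 5 still-open variables together cover exactly {1, 2, 3, 4, 7} — 5 values for 5 variables — and 7 appears only in Priya's list, so Priya = 7.

Priya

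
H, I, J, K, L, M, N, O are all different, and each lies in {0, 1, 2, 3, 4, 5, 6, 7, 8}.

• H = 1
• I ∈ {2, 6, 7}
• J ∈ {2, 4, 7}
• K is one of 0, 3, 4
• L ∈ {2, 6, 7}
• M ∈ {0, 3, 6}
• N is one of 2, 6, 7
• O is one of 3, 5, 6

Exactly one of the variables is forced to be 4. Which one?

J

H has just one choice, so H = 1.
Among the 7 still-open variables, 5 fits only O (and all 7 values in {0, 2, 3, 4, 5, 6, 7} must be used), so O = 5.
The 3 variables I, L, N are confined to {2, 6, 7}, which locks those values in; drop them from J, M.
So 4 goes to J.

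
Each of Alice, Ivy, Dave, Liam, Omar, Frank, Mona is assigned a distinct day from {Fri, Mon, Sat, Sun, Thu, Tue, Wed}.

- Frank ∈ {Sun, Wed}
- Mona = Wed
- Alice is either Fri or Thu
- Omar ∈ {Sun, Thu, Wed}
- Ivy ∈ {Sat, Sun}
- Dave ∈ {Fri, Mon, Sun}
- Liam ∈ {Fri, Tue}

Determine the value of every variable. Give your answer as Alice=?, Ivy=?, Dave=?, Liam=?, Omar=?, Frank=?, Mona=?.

Alice=Fri, Ivy=Sat, Dave=Mon, Liam=Tue, Omar=Thu, Frank=Sun, Mona=Wed

Mona's domain is down to {Wed}, so Mona = Wed. Remove Wed from Omar, Frank.
Frank has just one choice, so Frank = Sun. Remove Sun from Ivy, Dave, Omar.
That leaves Ivy = Sat.
Omar must be Thu (only option left). Strike Thu from Alice.
That leaves Alice = Fri. So Dave, Liam can't be Fri.
That leaves Dave = Mon.
Liam's domain is down to {Tue}, so Liam = Tue.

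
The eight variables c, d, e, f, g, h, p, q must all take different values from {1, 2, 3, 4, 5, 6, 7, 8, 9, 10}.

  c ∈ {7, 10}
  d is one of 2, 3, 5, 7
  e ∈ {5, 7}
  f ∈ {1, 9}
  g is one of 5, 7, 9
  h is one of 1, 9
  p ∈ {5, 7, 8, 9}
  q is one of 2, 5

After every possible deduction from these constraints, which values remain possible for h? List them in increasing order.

The 8 variables draw from only 8 values {1, 2, 3, 5, 7, 8, 9, 10}, so each is used; only d can be 3, hence d = 3.
Among the 7 still-open variables, 2 fits only q (and all 7 values in {1, 2, 5, 7, 8, 9, 10} must be used), so q = 2.
The 6 still-open variables draw from only 6 values {1, 5, 7, 8, 9, 10}, so each is used; only p can be 8, hence p = 8.
The 5 still-open variables together cover exactly {1, 5, 7, 9, 10} — 5 values for 5 variables — and 10 appears only in c's list, so c = 10.
f and h share exactly the 2 values {1, 9}; by pigeonhole those values go to them, so strike 1, 9 from g.
No further eliminations apply; h can still be any of 1, 9.

1, 9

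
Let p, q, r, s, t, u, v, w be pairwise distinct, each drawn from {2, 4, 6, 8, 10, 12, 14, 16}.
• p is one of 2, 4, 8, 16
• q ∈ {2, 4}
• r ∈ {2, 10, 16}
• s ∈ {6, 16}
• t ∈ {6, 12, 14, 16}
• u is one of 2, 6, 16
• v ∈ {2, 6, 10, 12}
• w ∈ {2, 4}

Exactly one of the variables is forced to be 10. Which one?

Among the 8 variables, 8 fits only p (and all 8 values in {2, 4, 6, 8, 10, 12, 14, 16} must be used), so p = 8.
Among the 7 still-open variables, 14 fits only t (and all 7 values in {2, 4, 6, 10, 12, 14, 16} must be used), so t = 14.
The 6 still-open variables draw from only 6 values {2, 4, 6, 10, 12, 16}, so each is used; only v can be 12, hence v = 12.
The 5 still-open variables draw from only 5 values {2, 4, 6, 10, 16}, so each is used; only r can be 10, hence r = 10.

r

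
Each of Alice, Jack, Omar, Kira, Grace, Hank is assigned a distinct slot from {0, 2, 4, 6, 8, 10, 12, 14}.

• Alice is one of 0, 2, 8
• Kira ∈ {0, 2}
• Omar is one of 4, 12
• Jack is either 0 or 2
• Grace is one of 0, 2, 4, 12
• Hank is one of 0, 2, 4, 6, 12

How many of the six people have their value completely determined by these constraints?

2

Among the 6 variables, 6 fits only Hank (and all 6 values in {0, 2, 4, 6, 8, 12} must be used), so Hank = 6.
The 5 still-open variables draw from only 5 values {0, 2, 4, 8, 12}, so each is used; only Alice can be 8, hence Alice = 8.
Jack and Kira between them cover only {0, 2} — a naked pair. Remove those values from Grace.
Determined: Alice=8, Hank=6. The other people each still have more than one consistent value. That makes 2.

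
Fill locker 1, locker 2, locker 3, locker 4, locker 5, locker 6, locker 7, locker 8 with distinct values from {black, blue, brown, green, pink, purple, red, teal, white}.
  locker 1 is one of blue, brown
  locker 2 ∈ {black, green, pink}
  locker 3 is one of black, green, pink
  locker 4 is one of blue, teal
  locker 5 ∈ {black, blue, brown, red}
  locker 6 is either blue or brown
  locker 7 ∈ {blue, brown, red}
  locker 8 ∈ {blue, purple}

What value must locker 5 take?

The 8 variables together cover exactly {black, blue, brown, green, pink, purple, red, teal} — 8 values for 8 variables — and purple appears only in locker 8's list, so locker 8 = purple.
The 7 still-open variables draw from only 7 values {black, blue, brown, green, pink, red, teal}, so each is used; only locker 4 can be teal, hence locker 4 = teal.
locker 1 and locker 6 share exactly the 2 values {blue, brown}; by pigeonhole those values go to them, so strike blue, brown from locker 5, locker 7.
locker 7 must be red (only option left). Eliminate red elsewhere: locker 5.
So locker 5 = black.

black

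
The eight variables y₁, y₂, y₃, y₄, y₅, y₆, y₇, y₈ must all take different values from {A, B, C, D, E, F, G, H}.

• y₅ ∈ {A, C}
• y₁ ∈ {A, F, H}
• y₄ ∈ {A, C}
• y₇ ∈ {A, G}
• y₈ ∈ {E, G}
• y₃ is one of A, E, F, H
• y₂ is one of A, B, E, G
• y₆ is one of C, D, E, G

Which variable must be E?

y₈

Among the 8 variables, B fits only y₂ (and all 8 values in {A, B, C, D, E, F, G, H} must be used), so y₂ = B.
The 7 still-open variables draw from only 7 values {A, C, D, E, F, G, H}, so each is used; only y₆ can be D, hence y₆ = D.
y₄ and y₅ share exactly the 2 values {A, C}; by pigeonhole those values go to them, so strike A, C from y₁, y₃, y₇.
That leaves y₇ = G. So y₈ can't be G.
So E goes to y₈.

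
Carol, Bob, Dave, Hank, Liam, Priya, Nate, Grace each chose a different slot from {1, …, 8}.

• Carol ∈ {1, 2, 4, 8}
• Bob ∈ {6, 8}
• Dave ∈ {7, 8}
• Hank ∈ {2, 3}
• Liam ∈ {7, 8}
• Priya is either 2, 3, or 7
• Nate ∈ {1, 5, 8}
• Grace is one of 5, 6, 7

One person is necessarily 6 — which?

Bob

Among the 8 variables, 4 fits only Carol (and all 8 values in {1, 2, 3, 4, 5, 6, 7, 8} must be used), so Carol = 4.
The 7 still-open variables together cover exactly {1, 2, 3, 5, 6, 7, 8} — 7 values for 7 variables — and 1 appears only in Nate's list, so Nate = 1.
The 6 still-open variables together cover exactly {2, 3, 5, 6, 7, 8} — 6 values for 6 variables — and 5 appears only in Grace's list, so Grace = 5.
The 5 still-open variables draw from only 5 values {2, 3, 6, 7, 8}, so each is used; only Bob can be 6, hence Bob = 6.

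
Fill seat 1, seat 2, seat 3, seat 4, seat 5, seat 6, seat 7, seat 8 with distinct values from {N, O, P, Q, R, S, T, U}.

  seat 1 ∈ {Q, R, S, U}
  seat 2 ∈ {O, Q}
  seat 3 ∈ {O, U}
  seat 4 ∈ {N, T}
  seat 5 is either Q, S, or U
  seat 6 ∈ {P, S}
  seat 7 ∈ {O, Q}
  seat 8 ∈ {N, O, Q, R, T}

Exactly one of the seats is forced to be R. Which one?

seat 1

The 8 variables draw from only 8 values {N, O, P, Q, R, S, T, U}, so each is used; only seat 6 can be P, hence seat 6 = P.
seat 2 and seat 7 between them cover only {O, Q} — a naked pair. Remove those values from seat 1, seat 3, seat 5, seat 8.
seat 3 has just one choice, so seat 3 = U. So seat 1, seat 5 can't be U.
seat 5 has just one choice, so seat 5 = S. So seat 1 can't be S.
So R goes to seat 1.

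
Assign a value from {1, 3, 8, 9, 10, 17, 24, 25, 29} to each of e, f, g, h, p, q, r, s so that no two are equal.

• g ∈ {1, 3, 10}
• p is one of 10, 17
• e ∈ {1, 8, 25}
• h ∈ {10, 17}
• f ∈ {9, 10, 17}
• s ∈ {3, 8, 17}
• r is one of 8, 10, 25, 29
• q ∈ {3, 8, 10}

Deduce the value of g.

1

Among the 8 variables, 9 fits only f (and all 8 values in {1, 3, 8, 9, 10, 17, 25, 29} must be used), so f = 9.
The 7 still-open variables draw from only 7 values {1, 3, 8, 10, 17, 25, 29}, so each is used; only r can be 29, hence r = 29.
The 6 still-open variables draw from only 6 values {1, 3, 8, 10, 17, 25}, so each is used; only e can be 25, hence e = 25.
The 5 still-open variables together cover exactly {1, 3, 8, 10, 17} — 5 values for 5 variables — and 1 appears only in g's list, so g = 1.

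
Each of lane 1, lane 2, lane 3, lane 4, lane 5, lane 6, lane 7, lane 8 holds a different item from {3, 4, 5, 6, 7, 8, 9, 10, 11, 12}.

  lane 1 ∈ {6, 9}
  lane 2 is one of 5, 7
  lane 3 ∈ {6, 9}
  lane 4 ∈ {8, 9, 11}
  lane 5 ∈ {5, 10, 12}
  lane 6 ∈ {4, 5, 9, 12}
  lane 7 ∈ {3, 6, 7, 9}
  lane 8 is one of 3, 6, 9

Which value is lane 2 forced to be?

lane 1 and lane 3 between them cover only {6, 9} — a naked pair. Remove those values from lane 4, lane 6, lane 7, lane 8.
lane 8 must be 3 (only option left). So lane 7 can't be 3.
That leaves lane 7 = 7. Remove 7 from lane 2.
So lane 2 = 5.

5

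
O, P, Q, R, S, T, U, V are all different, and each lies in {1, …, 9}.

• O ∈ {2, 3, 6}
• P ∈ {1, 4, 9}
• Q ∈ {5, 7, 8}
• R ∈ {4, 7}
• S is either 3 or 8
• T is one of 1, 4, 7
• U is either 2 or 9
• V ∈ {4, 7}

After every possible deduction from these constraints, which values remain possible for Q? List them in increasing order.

The 2 variables R and V are confined to {4, 7}, which locks those values in; drop them from P, Q, T.
T must be 1 (only option left). Remove 1 from P.
P's domain is down to {9}, so P = 9. Strike 9 from U.
U has just one choice, so U = 2. So O can't be 2.
No further eliminations apply; Q can still be any of 5, 8.

5, 8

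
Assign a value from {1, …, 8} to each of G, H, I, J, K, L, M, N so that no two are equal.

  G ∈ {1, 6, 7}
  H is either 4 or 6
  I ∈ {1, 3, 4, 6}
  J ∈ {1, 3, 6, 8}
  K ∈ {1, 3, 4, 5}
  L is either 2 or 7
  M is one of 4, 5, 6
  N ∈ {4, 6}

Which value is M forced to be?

5

The 8 variables together cover exactly {1, 2, 3, 4, 5, 6, 7, 8} — 8 values for 8 variables — and 2 appears only in L's list, so L = 2.
The 7 still-open variables draw from only 7 values {1, 3, 4, 5, 6, 7, 8}, so each is used; only G can be 7, hence G = 7.
The 6 still-open variables together cover exactly {1, 3, 4, 5, 6, 8} — 6 values for 6 variables — and 8 appears only in J's list, so J = 8.
H and N share exactly the 2 values {4, 6}; by pigeonhole those values go to them, so strike 4, 6 from I, K, M.
So M = 5.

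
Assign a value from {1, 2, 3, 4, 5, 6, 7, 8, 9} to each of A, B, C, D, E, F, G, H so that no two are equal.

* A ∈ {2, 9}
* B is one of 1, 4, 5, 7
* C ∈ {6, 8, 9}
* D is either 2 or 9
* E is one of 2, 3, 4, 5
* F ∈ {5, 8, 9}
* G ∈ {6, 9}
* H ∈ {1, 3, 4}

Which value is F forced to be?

A and D share exactly the 2 values {2, 9}; by pigeonhole those values go to them, so strike 2, 9 from C, E, F, G.
G has just one choice, so G = 6. Strike 6 from C.
That leaves C = 8. So F can't be 8.
So F = 5.

5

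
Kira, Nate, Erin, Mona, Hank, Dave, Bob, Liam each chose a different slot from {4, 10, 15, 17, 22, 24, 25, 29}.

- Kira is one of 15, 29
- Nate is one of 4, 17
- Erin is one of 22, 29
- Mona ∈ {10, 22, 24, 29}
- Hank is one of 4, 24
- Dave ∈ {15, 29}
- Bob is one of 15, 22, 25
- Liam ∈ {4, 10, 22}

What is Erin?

The 8 variables together cover exactly {4, 10, 15, 17, 22, 24, 25, 29} — 8 values for 8 variables — and 17 appears only in Nate's list, so Nate = 17.
The 7 still-open variables together cover exactly {4, 10, 15, 22, 24, 25, 29} — 7 values for 7 variables — and 25 appears only in Bob's list, so Bob = 25.
Kira and Dave share exactly the 2 values {15, 29}; by pigeonhole those values go to them, so strike 15, 29 from Erin, Mona.
So Erin = 22.

22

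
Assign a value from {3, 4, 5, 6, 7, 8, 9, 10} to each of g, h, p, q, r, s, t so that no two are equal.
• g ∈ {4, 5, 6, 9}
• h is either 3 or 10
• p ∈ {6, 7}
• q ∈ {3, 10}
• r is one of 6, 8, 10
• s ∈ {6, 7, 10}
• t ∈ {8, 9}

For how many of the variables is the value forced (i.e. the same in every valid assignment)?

2

h and q between them cover only {3, 10} — a naked pair. Remove those values from r, s.
p and s share exactly the 2 values {6, 7}; by pigeonhole those values go to them, so strike 6, 7 from g, r.
r's domain is down to {8}, so r = 8. Strike 8 from t.
t has just one choice, so t = 9. Remove 9 from g.
Determined: r=8, t=9. The other variables each still have more than one consistent value. That makes 2.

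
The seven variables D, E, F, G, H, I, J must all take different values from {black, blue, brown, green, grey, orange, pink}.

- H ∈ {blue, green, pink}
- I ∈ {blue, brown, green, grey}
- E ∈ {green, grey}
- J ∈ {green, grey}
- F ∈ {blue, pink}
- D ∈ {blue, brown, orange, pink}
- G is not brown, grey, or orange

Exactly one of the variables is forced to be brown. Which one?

I

The 7 variables together cover exactly {black, blue, brown, green, grey, orange, pink} — 7 values for 7 variables — and black appears only in G's list, so G = black.
Among the 6 still-open variables, orange fits only D (and all 6 values in {blue, brown, green, grey, orange, pink} must be used), so D = orange.
Among the 5 still-open variables, brown fits only I (and all 5 values in {blue, brown, green, grey, pink} must be used), so I = brown.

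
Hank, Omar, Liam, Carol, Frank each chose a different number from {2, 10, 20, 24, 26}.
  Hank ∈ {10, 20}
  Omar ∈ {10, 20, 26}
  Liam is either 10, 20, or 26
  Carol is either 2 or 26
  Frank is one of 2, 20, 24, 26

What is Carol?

Among the 5 variables, 24 fits only Frank (and all 5 values in {2, 10, 20, 24, 26} must be used), so Frank = 24.
The 4 still-open variables together cover exactly {2, 10, 20, 26} — 4 values for 4 variables — and 2 appears only in Carol's list, so Carol = 2.

2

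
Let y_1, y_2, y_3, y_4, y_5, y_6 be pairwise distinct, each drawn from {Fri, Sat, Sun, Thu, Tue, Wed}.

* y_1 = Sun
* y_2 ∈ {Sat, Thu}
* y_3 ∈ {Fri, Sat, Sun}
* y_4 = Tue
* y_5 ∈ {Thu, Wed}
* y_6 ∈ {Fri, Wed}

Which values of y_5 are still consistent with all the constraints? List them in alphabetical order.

Thu, Wed

y_1 must be Sun (only option left). Strike Sun from y_3.
That leaves y_4 = Tue.
No further eliminations apply; y_5 can still be any of Thu, Wed.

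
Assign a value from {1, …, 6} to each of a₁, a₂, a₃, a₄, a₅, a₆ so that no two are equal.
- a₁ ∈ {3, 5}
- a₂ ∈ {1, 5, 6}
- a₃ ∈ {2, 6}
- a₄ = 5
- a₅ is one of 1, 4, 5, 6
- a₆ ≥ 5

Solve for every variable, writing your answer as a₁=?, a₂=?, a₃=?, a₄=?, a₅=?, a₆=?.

a₄ has just one choice, so a₄ = 5. Strike 5 from a₁, a₂, a₅, a₆.
a₆'s domain is down to {6}, so a₆ = 6. Strike 6 from a₂, a₃, a₅.
a₁ has just one choice, so a₁ = 3.
a₂ must be 1 (only option left). Strike 1 from a₅.
a₃ has just one choice, so a₃ = 2.
a₅ has just one choice, so a₅ = 4.

a₁=3, a₂=1, a₃=2, a₄=5, a₅=4, a₆=6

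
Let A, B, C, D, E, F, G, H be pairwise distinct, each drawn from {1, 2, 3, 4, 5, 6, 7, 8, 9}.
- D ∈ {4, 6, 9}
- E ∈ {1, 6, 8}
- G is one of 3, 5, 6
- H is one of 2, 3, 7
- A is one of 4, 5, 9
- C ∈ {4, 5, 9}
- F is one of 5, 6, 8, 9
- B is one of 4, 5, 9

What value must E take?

1

A, B, C between them cover only {4, 5, 9} — a naked triple. Remove those values from D, F, G.
D's domain is down to {6}, so D = 6. Remove 6 from E, F, G.
F has just one choice, so F = 8. Remove 8 from E.
So E = 1.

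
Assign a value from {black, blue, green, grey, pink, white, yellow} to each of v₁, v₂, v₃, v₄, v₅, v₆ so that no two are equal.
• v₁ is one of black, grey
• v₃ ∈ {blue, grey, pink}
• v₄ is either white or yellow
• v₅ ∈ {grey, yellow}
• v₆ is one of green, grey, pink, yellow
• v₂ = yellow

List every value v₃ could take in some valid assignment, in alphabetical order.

v₂ has just one choice, so v₂ = yellow. So v₄, v₅, v₆ can't be yellow.
That leaves v₄ = white.
v₅'s domain is down to {grey}, so v₅ = grey. Eliminate grey elsewhere: v₁, v₃, v₆.
v₁ has just one choice, so v₁ = black.
No further eliminations apply; v₃ can still be any of blue, pink.

blue, pink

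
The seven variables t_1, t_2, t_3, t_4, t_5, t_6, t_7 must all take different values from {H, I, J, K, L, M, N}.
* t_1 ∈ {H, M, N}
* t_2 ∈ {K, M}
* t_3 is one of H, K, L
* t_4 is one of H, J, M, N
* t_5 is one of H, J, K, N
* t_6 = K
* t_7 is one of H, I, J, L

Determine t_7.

I

t_6's domain is down to {K}, so t_6 = K. So t_2, t_3, t_5 can't be K.
t_2 has just one choice, so t_2 = M. Remove M from t_1, t_4.
The 5 still-open variables draw from only 5 values {H, I, J, L, N}, so each is used; only t_7 can be I, hence t_7 = I.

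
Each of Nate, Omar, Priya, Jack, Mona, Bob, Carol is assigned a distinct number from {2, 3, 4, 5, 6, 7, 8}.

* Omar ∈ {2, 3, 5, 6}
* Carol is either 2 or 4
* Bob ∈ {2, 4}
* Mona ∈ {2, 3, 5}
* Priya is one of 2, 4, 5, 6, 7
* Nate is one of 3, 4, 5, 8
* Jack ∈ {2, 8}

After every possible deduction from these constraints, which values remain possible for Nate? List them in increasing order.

3, 5

The 7 variables draw from only 7 values {2, 3, 4, 5, 6, 7, 8}, so each is used; only Priya can be 7, hence Priya = 7.
The 6 still-open variables draw from only 6 values {2, 3, 4, 5, 6, 8}, so each is used; only Omar can be 6, hence Omar = 6.
Bob and Carol between them cover only {2, 4} — a naked pair. Remove those values from Nate, Jack, Mona.
Jack has just one choice, so Jack = 8. Eliminate 8 elsewhere: Nate.
No further eliminations apply; Nate can still be any of 3, 5.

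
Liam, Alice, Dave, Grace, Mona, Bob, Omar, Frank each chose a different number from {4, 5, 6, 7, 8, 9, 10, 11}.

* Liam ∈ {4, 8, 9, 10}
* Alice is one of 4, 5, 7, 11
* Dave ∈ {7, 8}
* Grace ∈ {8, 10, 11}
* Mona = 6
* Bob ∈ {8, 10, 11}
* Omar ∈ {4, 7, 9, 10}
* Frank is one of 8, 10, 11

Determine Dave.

7

Mona has just one choice, so Mona = 6.
Among the 7 still-open variables, 5 fits only Alice (and all 7 values in {4, 5, 7, 8, 9, 10, 11} must be used), so Alice = 5.
Grace, Bob, Frank between them cover only {8, 10, 11} — a naked triple. Remove those values from Liam, Dave, Omar.
So Dave = 7.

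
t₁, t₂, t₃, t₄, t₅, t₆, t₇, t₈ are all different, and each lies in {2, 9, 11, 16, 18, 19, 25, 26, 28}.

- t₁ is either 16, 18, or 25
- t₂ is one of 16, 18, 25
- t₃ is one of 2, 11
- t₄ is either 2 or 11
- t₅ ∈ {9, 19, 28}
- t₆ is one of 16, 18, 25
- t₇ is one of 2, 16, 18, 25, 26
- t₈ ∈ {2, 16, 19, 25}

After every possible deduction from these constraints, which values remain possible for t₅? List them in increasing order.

t₃ and t₄ between them cover only {2, 11} — a naked pair. Remove those values from t₇, t₈.
t₁, t₂, t₆ share exactly the 3 values {16, 18, 25}; by pigeonhole those values go to them, so strike 16, 18, 25 from t₇, t₈.
That leaves t₇ = 26.
t₈'s domain is down to {19}, so t₈ = 19. Eliminate 19 elsewhere: t₅.
No further eliminations apply; t₅ can still be any of 9, 28.

9, 28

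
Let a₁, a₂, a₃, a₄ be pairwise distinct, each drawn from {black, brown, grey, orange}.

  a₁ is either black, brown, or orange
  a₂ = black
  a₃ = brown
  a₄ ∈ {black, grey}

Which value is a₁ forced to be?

orange

a₂'s domain is down to {black}, so a₂ = black. Strike black from a₁, a₄.
a₃'s domain is down to {brown}, so a₃ = brown. So a₁ can't be brown.
So a₁ = orange.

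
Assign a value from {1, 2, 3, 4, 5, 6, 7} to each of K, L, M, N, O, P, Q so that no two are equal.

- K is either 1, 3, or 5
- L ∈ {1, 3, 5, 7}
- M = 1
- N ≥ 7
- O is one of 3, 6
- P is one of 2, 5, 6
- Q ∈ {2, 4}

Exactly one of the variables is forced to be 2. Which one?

M's domain is down to {1}, so M = 1. Eliminate 1 elsewhere: K, L.
N must be 7 (only option left). So L can't be 7.
The 5 still-open variables draw from only 5 values {2, 3, 4, 5, 6}, so each is used; only Q can be 4, hence Q = 4.
The 4 still-open variables together cover exactly {2, 3, 5, 6} — 4 values for 4 variables — and 2 appears only in P's list, so P = 2.

P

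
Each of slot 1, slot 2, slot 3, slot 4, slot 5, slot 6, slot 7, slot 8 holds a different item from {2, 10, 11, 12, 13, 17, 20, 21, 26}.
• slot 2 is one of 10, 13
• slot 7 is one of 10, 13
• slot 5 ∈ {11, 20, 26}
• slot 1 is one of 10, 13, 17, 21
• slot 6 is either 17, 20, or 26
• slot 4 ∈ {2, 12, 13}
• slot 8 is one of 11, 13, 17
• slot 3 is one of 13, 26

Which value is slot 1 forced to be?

21

The 2 variables slot 2 and slot 7 are confined to {10, 13}, which locks those values in; drop them from slot 1, slot 3, slot 4, slot 8.
slot 3 has just one choice, so slot 3 = 26. Eliminate 26 elsewhere: slot 5, slot 6.
slot 5, slot 6, slot 8 between them cover only {11, 17, 20} — a naked triple. Remove those values from slot 1.
So slot 1 = 21.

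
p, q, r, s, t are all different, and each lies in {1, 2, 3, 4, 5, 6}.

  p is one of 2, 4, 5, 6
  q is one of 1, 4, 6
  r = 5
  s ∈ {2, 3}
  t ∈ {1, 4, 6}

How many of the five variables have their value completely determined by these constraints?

1

r's domain is down to {5}, so r = 5. So p can't be 5.
Determined: r=5. The other variables each still have more than one consistent value. That makes 1.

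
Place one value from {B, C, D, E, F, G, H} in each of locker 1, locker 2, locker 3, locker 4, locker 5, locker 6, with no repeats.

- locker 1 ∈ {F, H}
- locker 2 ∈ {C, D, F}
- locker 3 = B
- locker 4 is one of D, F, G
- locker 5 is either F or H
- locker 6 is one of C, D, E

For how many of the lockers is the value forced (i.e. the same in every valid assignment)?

locker 3 must be B (only option left).
locker 1 and locker 5 between them cover only {F, H} — a naked pair. Remove those values from locker 2, locker 4.
Determined: locker 3=B. The other lockers each still have more than one consistent value. That makes 1.

1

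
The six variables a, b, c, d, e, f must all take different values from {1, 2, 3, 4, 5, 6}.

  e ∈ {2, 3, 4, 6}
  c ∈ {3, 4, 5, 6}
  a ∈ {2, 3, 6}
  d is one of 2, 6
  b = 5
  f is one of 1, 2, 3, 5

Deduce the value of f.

1

b has just one choice, so b = 5. Remove 5 from c, f.
Among the 5 still-open variables, 1 fits only f (and all 5 values in {1, 2, 3, 4, 6} must be used), so f = 1.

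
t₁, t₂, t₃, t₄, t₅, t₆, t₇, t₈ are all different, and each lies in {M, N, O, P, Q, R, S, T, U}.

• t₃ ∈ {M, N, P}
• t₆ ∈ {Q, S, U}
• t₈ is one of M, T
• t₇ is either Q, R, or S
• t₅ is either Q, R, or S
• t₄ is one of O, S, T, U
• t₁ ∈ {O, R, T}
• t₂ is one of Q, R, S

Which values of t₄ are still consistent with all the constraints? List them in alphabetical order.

t₂, t₅, t₇ between them cover only {Q, R, S} — a naked triple. Remove those values from t₁, t₄, t₆.
That leaves t₆ = U. Eliminate U elsewhere: t₄.
t₁ and t₄ share exactly the 2 values {O, T}; by pigeonhole those values go to them, so strike O, T from t₈.
t₈ has just one choice, so t₈ = M. Strike M from t₃.
No further eliminations apply; t₄ can still be any of O, T.

O, T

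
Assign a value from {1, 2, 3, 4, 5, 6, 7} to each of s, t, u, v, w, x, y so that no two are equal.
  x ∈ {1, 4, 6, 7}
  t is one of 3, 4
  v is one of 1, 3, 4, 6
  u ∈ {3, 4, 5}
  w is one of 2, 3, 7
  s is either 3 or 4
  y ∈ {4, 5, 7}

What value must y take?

Among the 7 variables, 2 fits only w (and all 7 values in {1, 2, 3, 4, 5, 6, 7} must be used), so w = 2.
The 2 variables s and t are confined to {3, 4}, which locks those values in; drop them from u, v, x, y.
u must be 5 (only option left). Eliminate 5 elsewhere: y.
So y = 7.

7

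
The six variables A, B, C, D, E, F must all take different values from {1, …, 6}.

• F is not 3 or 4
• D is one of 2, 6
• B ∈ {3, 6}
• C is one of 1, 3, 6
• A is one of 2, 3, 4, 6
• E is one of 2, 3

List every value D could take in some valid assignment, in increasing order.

The 6 variables draw from only 6 values {1, 2, 3, 4, 5, 6}, so each is used; only A can be 4, hence A = 4.
The 5 still-open variables draw from only 5 values {1, 2, 3, 5, 6}, so each is used; only F can be 5, hence F = 5.
Among the 4 still-open variables, 1 fits only C (and all 4 values in {1, 2, 3, 6} must be used), so C = 1.
No further eliminations apply; D can still be any of 2, 6.

2, 6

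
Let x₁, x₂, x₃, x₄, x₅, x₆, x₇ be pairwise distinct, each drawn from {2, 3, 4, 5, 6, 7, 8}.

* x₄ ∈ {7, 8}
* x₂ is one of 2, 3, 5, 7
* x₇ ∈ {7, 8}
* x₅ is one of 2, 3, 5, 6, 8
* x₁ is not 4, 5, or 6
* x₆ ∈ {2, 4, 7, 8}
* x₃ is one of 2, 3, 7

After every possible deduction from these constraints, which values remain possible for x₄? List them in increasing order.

The 7 variables draw from only 7 values {2, 3, 4, 5, 6, 7, 8}, so each is used; only x₆ can be 4, hence x₆ = 4.
The 6 still-open variables draw from only 6 values {2, 3, 5, 6, 7, 8}, so each is used; only x₅ can be 6, hence x₅ = 6.
Among the 5 still-open variables, 5 fits only x₂ (and all 5 values in {2, 3, 5, 7, 8} must be used), so x₂ = 5.
The 2 variables x₄ and x₇ are confined to {7, 8}, which locks those values in; drop them from x₁, x₃.
No further eliminations apply; x₄ can still be any of 7, 8.

7, 8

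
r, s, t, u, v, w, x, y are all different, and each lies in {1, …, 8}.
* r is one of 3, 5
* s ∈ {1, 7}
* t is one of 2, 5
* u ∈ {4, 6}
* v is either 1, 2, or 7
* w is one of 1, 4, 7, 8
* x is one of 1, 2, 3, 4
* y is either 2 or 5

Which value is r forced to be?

Among the 8 variables, 6 fits only u (and all 8 values in {1, 2, 3, 4, 5, 6, 7, 8} must be used), so u = 6.
Among the 7 still-open variables, 8 fits only w (and all 7 values in {1, 2, 3, 4, 5, 7, 8} must be used), so w = 8.
The 6 still-open variables draw from only 6 values {1, 2, 3, 4, 5, 7}, so each is used; only x can be 4, hence x = 4.
Among the 5 still-open variables, 3 fits only r (and all 5 values in {1, 2, 3, 5, 7} must be used), so r = 3.

3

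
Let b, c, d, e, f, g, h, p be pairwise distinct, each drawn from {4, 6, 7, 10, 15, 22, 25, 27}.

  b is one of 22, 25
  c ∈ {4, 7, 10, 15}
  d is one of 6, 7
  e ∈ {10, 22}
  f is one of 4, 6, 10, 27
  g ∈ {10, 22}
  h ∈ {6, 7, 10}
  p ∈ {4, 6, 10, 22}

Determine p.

The 8 variables together cover exactly {4, 6, 7, 10, 15, 22, 25, 27} — 8 values for 8 variables — and 15 appears only in c's list, so c = 15.
The 7 still-open variables together cover exactly {4, 6, 7, 10, 22, 25, 27} — 7 values for 7 variables — and 25 appears only in b's list, so b = 25.
The 6 still-open variables draw from only 6 values {4, 6, 7, 10, 22, 27}, so each is used; only f can be 27, hence f = 27.
The 5 still-open variables together cover exactly {4, 6, 7, 10, 22} — 5 values for 5 variables — and 4 appears only in p's list, so p = 4.

4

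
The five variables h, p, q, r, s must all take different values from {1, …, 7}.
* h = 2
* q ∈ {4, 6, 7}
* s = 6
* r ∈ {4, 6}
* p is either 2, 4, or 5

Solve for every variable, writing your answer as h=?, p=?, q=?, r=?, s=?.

h=2, p=5, q=7, r=4, s=6

h's domain is down to {2}, so h = 2. Strike 2 from p.
That leaves s = 6. Remove 6 from q, r.
r has just one choice, so r = 4. Eliminate 4 elsewhere: p, q.
p has just one choice, so p = 5.
q's domain is down to {7}, so q = 7.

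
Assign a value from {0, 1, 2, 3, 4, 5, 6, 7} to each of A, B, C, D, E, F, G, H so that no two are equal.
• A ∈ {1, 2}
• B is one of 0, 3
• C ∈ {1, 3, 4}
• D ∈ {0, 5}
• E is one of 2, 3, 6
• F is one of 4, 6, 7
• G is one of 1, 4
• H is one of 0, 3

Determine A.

2

The 8 variables draw from only 8 values {0, 1, 2, 3, 4, 5, 6, 7}, so each is used; only D can be 5, hence D = 5.
The 7 still-open variables draw from only 7 values {0, 1, 2, 3, 4, 6, 7}, so each is used; only F can be 7, hence F = 7.
The 6 still-open variables draw from only 6 values {0, 1, 2, 3, 4, 6}, so each is used; only E can be 6, hence E = 6.
The 5 still-open variables draw from only 5 values {0, 1, 2, 3, 4}, so each is used; only A can be 2, hence A = 2.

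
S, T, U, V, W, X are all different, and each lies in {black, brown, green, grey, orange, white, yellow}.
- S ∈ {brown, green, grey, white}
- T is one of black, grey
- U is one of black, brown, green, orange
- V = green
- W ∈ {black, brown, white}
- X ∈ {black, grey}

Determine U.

V's domain is down to {green}, so V = green. So S, U can't be green.
The 5 still-open variables draw from only 5 values {black, brown, grey, orange, white}, so each is used; only U can be orange, hence U = orange.

orange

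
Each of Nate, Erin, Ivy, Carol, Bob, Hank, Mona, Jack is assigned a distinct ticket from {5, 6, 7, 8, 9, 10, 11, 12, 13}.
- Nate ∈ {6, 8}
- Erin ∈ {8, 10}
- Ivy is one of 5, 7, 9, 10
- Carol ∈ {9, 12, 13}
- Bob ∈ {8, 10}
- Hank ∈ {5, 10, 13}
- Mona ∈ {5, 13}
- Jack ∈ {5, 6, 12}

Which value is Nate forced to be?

Among the 8 variables, 7 fits only Ivy (and all 8 values in {5, 6, 7, 8, 9, 10, 12, 13} must be used), so Ivy = 7.
Among the 7 still-open variables, 9 fits only Carol (and all 7 values in {5, 6, 8, 9, 10, 12, 13} must be used), so Carol = 9.
Among the 6 still-open variables, 12 fits only Jack (and all 6 values in {5, 6, 8, 10, 12, 13} must be used), so Jack = 12.
The 5 still-open variables together cover exactly {5, 6, 8, 10, 13} — 5 values for 5 variables — and 6 appears only in Nate's list, so Nate = 6.

6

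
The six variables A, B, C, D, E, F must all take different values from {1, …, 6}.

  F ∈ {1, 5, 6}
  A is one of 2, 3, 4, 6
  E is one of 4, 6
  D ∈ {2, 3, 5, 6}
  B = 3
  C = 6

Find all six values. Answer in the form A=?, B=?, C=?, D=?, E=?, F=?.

B must be 3 (only option left). Eliminate 3 elsewhere: A, D.
C has just one choice, so C = 6. Remove 6 from A, D, E, F.
E's domain is down to {4}, so E = 4. Strike 4 from A.
A's domain is down to {2}, so A = 2. Remove 2 from D.
That leaves D = 5. Remove 5 from F.
That leaves F = 1.

A=2, B=3, C=6, D=5, E=4, F=1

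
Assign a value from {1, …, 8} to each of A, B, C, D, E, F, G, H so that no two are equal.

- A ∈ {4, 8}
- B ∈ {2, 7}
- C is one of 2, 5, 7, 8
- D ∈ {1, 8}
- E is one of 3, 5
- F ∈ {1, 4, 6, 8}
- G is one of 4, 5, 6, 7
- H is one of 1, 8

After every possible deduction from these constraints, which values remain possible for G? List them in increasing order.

Among the 8 variables, 3 fits only E (and all 8 values in {1, 2, 3, 4, 5, 6, 7, 8} must be used), so E = 3.
D and H share exactly the 2 values {1, 8}; by pigeonhole those values go to them, so strike 1, 8 from A, C, F.
A must be 4 (only option left). Eliminate 4 elsewhere: F, G.
F must be 6 (only option left). Strike 6 from G.
No further eliminations apply; G can still be any of 5, 7.

5, 7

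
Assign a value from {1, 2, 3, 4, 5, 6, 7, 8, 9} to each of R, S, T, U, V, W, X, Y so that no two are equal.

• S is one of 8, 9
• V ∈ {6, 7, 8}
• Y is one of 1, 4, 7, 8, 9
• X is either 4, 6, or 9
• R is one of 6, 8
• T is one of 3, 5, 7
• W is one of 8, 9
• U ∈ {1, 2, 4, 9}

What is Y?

S and W between them cover only {8, 9} — a naked pair. Remove those values from R, U, V, X, Y.
That leaves R = 6. Strike 6 from V, X.
V must be 7 (only option left). Remove 7 from T, Y.
X has just one choice, so X = 4. Strike 4 from U, Y.
So Y = 1.

1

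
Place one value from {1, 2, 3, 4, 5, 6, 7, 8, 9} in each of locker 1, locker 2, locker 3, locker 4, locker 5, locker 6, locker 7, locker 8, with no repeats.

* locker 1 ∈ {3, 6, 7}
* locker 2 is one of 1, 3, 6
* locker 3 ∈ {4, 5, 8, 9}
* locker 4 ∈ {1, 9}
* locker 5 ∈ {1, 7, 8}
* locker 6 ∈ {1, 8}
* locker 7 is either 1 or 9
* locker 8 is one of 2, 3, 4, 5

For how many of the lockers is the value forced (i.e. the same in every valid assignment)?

locker 4 and locker 7 share exactly the 2 values {1, 9}; by pigeonhole those values go to them, so strike 1, 9 from locker 2, locker 3, locker 5, locker 6.
locker 6 has just one choice, so locker 6 = 8. So locker 3, locker 5 can't be 8.
locker 5's domain is down to {7}, so locker 5 = 7. Remove 7 from locker 1.
locker 1 and locker 2 between them cover only {3, 6} — a naked pair. Remove those values from locker 8.
Determined: locker 5=7, locker 6=8. The other lockers each still have more than one consistent value. That makes 2.

2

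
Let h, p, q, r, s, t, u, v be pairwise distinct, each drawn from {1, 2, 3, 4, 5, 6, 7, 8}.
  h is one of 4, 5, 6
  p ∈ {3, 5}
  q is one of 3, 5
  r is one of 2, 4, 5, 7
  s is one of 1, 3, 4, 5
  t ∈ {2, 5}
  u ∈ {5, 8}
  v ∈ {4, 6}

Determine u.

Among the 8 variables, 1 fits only s (and all 8 values in {1, 2, 3, 4, 5, 6, 7, 8} must be used), so s = 1.
Among the 7 still-open variables, 7 fits only r (and all 7 values in {2, 3, 4, 5, 6, 7, 8} must be used), so r = 7.
Among the 6 still-open variables, 2 fits only t (and all 6 values in {2, 3, 4, 5, 6, 8} must be used), so t = 2.
The 5 still-open variables together cover exactly {3, 4, 5, 6, 8} — 5 values for 5 variables — and 8 appears only in u's list, so u = 8.

8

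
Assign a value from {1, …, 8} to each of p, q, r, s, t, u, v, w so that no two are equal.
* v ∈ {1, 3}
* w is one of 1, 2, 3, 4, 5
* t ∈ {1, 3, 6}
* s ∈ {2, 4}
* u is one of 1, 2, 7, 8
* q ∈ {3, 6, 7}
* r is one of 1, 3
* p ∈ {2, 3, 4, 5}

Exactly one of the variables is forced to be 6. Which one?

t

The 8 variables together cover exactly {1, 2, 3, 4, 5, 6, 7, 8} — 8 values for 8 variables — and 8 appears only in u's list, so u = 8.
The 7 still-open variables draw from only 7 values {1, 2, 3, 4, 5, 6, 7}, so each is used; only q can be 7, hence q = 7.
The 6 still-open variables together cover exactly {1, 2, 3, 4, 5, 6} — 6 values for 6 variables — and 6 appears only in t's list, so t = 6.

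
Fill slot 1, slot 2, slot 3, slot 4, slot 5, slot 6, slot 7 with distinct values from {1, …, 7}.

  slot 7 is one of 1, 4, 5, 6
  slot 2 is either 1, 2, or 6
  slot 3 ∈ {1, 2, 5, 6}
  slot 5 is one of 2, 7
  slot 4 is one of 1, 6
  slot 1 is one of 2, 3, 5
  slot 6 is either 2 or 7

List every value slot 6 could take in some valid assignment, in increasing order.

The 7 variables draw from only 7 values {1, 2, 3, 4, 5, 6, 7}, so each is used; only slot 1 can be 3, hence slot 1 = 3.
The 6 still-open variables together cover exactly {1, 2, 4, 5, 6, 7} — 6 values for 6 variables — and 4 appears only in slot 7's list, so slot 7 = 4.
The 5 still-open variables together cover exactly {1, 2, 5, 6, 7} — 5 values for 5 variables — and 5 appears only in slot 3's list, so slot 3 = 5.
The 2 variables slot 5 and slot 6 are confined to {2, 7}, which locks those values in; drop them from slot 2.
No further eliminations apply; slot 6 can still be any of 2, 7.

2, 7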